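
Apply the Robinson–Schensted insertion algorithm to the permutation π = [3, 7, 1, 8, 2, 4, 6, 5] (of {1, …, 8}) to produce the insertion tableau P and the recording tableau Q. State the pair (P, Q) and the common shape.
P = [1, 2, 4, 5] / [3, 6, 8] / [7];  Q = [1, 2, 4, 7] / [3, 5, 6] / [8];  common shape = (4, 3, 1)

Row-insert the values π_1, π_2, … into P one at a time, bumping the leftmost entry strictly greater than the inserted value down to the next row. The recording tableau Q records, in position (i, j), the step at which that cell was added to P.
  Insert 3 (step 1): P = [3];  Q = [1]
  Insert 7 (step 2): P = [3, 7];  Q = [1, 2]
  Insert 1 (step 3): P = [1, 7] / [3];  Q = [1, 2] / [3]
  Insert 8 (step 4): P = [1, 7, 8] / [3];  Q = [1, 2, 4] / [3]
  Insert 2 (step 5): P = [1, 2, 8] / [3, 7];  Q = [1, 2, 4] / [3, 5]
  Insert 4 (step 6): P = [1, 2, 4] / [3, 7, 8];  Q = [1, 2, 4] / [3, 5, 6]
  Insert 6 (step 7): P = [1, 2, 4, 6] / [3, 7, 8];  Q = [1, 2, 4, 7] / [3, 5, 6]
  Insert 5 (step 8): P = [1, 2, 4, 5] / [3, 6, 8] / [7];  Q = [1, 2, 4, 7] / [3, 5, 6] / [8]
Final shape: (4, 3, 1).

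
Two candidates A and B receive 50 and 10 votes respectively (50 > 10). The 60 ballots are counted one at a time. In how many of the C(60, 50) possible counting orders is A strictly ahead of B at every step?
Strict-lead orderings = 50262685044

Total orderings of the 60 votes with 50 for A: C(60, 50) = 75394027566. By the Bertrand ballot formula (Cycle Lemma / reflection principle), the number of orderings in which A is strictly ahead of B throughout is (p − q)/(p + q) · C(p + q, p) = (50 − 10)/(50 + 10) · 75394027566 = 50262685044.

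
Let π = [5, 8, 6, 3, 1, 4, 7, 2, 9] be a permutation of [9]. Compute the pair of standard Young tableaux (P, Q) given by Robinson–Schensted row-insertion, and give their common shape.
P = [1, 2, 7, 9] / [3, 4] / [5, 6] / [8];  Q = [1, 2, 7, 9] / [3, 6] / [4, 8] / [5];  common shape = (4, 2, 2, 1)

Row-insert the values π_1, π_2, … into P one at a time, bumping the leftmost entry strictly greater than the inserted value down to the next row. The recording tableau Q records, in position (i, j), the step at which that cell was added to P.
  Insert 5 (step 1): P = [5];  Q = [1]
  Insert 8 (step 2): P = [5, 8];  Q = [1, 2]
  Insert 6 (step 3): P = [5, 6] / [8];  Q = [1, 2] / [3]
  Insert 3 (step 4): P = [3, 6] / [5] / [8];  Q = [1, 2] / [3] / [4]
  Insert 1 (step 5): P = [1, 6] / [3] / [5] / [8];  Q = [1, 2] / [3] / [4] / [5]
  Insert 4 (step 6): P = [1, 4] / [3, 6] / [5] / [8];  Q = [1, 2] / [3, 6] / [4] / [5]
  Insert 7 (step 7): P = [1, 4, 7] / [3, 6] / [5] / [8];  Q = [1, 2, 7] / [3, 6] / [4] / [5]
  Insert 2 (step 8): P = [1, 2, 7] / [3, 4] / [5, 6] / [8];  Q = [1, 2, 7] / [3, 6] / [4, 8] / [5]
  Insert 9 (step 9): P = [1, 2, 7, 9] / [3, 4] / [5, 6] / [8];  Q = [1, 2, 7, 9] / [3, 6] / [4, 8] / [5]
Final shape: (4, 2, 2, 1).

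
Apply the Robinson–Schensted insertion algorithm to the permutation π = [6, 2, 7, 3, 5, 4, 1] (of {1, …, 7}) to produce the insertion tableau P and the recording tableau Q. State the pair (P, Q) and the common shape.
P = [1, 3, 4] / [2, 7] / [5] / [6];  Q = [1, 3, 5] / [2, 4] / [6] / [7];  common shape = (3, 2, 1, 1)

Row-insert the values π_1, π_2, … into P one at a time, bumping the leftmost entry strictly greater than the inserted value down to the next row. The recording tableau Q records, in position (i, j), the step at which that cell was added to P.
  Insert 6 (step 1): P = [6];  Q = [1]
  Insert 2 (step 2): P = [2] / [6];  Q = [1] / [2]
  Insert 7 (step 3): P = [2, 7] / [6];  Q = [1, 3] / [2]
  Insert 3 (step 4): P = [2, 3] / [6, 7];  Q = [1, 3] / [2, 4]
  Insert 5 (step 5): P = [2, 3, 5] / [6, 7];  Q = [1, 3, 5] / [2, 4]
  Insert 4 (step 6): P = [2, 3, 4] / [5, 7] / [6];  Q = [1, 3, 5] / [2, 4] / [6]
  Insert 1 (step 7): P = [1, 3, 4] / [2, 7] / [5] / [6];  Q = [1, 3, 5] / [2, 4] / [6] / [7]
Final shape: (3, 2, 1, 1).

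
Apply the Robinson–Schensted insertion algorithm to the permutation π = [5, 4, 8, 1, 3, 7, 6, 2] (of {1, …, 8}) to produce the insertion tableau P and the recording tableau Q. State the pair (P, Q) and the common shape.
P = [1, 2, 6] / [3, 7] / [4, 8] / [5];  Q = [1, 3, 6] / [2, 5] / [4, 7] / [8];  common shape = (3, 2, 2, 1)

Row-insert the values π_1, π_2, … into P one at a time, bumping the leftmost entry strictly greater than the inserted value down to the next row. The recording tableau Q records, in position (i, j), the step at which that cell was added to P.
  Insert 5 (step 1): P = [5];  Q = [1]
  Insert 4 (step 2): P = [4] / [5];  Q = [1] / [2]
  Insert 8 (step 3): P = [4, 8] / [5];  Q = [1, 3] / [2]
  Insert 1 (step 4): P = [1, 8] / [4] / [5];  Q = [1, 3] / [2] / [4]
  Insert 3 (step 5): P = [1, 3] / [4, 8] / [5];  Q = [1, 3] / [2, 5] / [4]
  Insert 7 (step 6): P = [1, 3, 7] / [4, 8] / [5];  Q = [1, 3, 6] / [2, 5] / [4]
  Insert 6 (step 7): P = [1, 3, 6] / [4, 7] / [5, 8];  Q = [1, 3, 6] / [2, 5] / [4, 7]
  Insert 2 (step 8): P = [1, 2, 6] / [3, 7] / [4, 8] / [5];  Q = [1, 3, 6] / [2, 5] / [4, 7] / [8]
Final shape: (3, 2, 2, 1).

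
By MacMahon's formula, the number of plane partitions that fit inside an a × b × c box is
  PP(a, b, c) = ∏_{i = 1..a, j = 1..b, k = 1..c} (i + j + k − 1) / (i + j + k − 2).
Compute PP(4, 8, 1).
PP(4, 8, 1) = 495

Evaluate the triple product over i = 1..4, j = 1..8, k = 1..1. The factors are (2/1) · (3/2) · (4/3) · (5/4) · (6/5) · (7/6) · (8/7) · (9/8) · … (32 factors total). The numerators and denominators telescope so the product is an integer; carrying out the multiplication exactly gives PP(4, 8, 1) = 495.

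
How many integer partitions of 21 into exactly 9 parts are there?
p(21, 9 parts) = 73

Partitions of n into exactly k parts are in bijection with partitions of n − k into at most k parts (subtract 1 from each part). So p(21, exactly 9) = p(12, parts ≤ 9). Computing via the recurrence p(m, j) = p(m, j−1) + p(m−j, j) gives 73.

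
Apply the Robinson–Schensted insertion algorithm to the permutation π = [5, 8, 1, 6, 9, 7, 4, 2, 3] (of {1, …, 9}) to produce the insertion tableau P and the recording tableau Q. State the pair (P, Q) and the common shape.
P = [1, 2, 3] / [4, 6, 7] / [5, 9] / [8];  Q = [1, 2, 5] / [3, 4, 6] / [7, 9] / [8];  common shape = (3, 3, 2, 1)

Row-insert the values π_1, π_2, … into P one at a time, bumping the leftmost entry strictly greater than the inserted value down to the next row. The recording tableau Q records, in position (i, j), the step at which that cell was added to P.
  Insert 5 (step 1): P = [5];  Q = [1]
  Insert 8 (step 2): P = [5, 8];  Q = [1, 2]
  Insert 1 (step 3): P = [1, 8] / [5];  Q = [1, 2] / [3]
  Insert 6 (step 4): P = [1, 6] / [5, 8];  Q = [1, 2] / [3, 4]
  Insert 9 (step 5): P = [1, 6, 9] / [5, 8];  Q = [1, 2, 5] / [3, 4]
  Insert 7 (step 6): P = [1, 6, 7] / [5, 8, 9];  Q = [1, 2, 5] / [3, 4, 6]
  Insert 4 (step 7): P = [1, 4, 7] / [5, 6, 9] / [8];  Q = [1, 2, 5] / [3, 4, 6] / [7]
  Insert 2 (step 8): P = [1, 2, 7] / [4, 6, 9] / [5] / [8];  Q = [1, 2, 5] / [3, 4, 6] / [7] / [8]
  Insert 3 (step 9): P = [1, 2, 3] / [4, 6, 7] / [5, 9] / [8];  Q = [1, 2, 5] / [3, 4, 6] / [7, 9] / [8]
Final shape: (3, 3, 2, 1).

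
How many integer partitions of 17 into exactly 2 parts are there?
p(17, 2 parts) = 8

Partitions of n into exactly k parts are in bijection with partitions of n − k into at most k parts (subtract 1 from each part). So p(17, exactly 2) = p(15, parts ≤ 2). Computing via the recurrence p(m, j) = p(m, j−1) + p(m−j, j) gives 8.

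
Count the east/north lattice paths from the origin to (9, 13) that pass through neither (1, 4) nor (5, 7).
Number of paths = 246300

Inclusion–exclusion. Total paths: C(22, 9) = 497420. Through P₁: C(5, 1)·C(17, 8) = 121550. Through P₂: C(12, 5)·C(10, 4) = 166320. Since P₁ is strictly southwest of P₂, a monotone path through both must visit P₁ then P₂; paths through both = C(5, 1)·C(7, 4)·C(10, 4) = 36750. Avoid both = 497420 − 121550 − 166320 + 36750 = 246300.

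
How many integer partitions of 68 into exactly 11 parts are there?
p(68, 11 parts) = 188556

Partitions of n into exactly k parts are in bijection with partitions of n − k into at most k parts (subtract 1 from each part). So p(68, exactly 11) = p(57, parts ≤ 11). Computing via the recurrence p(m, j) = p(m, j−1) + p(m−j, j) gives 188556.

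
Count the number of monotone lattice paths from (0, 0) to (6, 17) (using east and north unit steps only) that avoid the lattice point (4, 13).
Number of paths = 65247

Total paths from (0, 0) to (6, 17): C(23, 6) = 100947. Paths through (4, 13): (paths (0, 0) → (4, 13)) × (paths (4, 13) → (6, 17)) = C(17, 4) · C(6, 2) = 2380 · 15 = 35700. Avoidance count = 100947 − 35700 = 65247.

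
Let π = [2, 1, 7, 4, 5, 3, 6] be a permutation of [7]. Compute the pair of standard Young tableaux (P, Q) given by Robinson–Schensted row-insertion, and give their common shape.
P = [1, 3, 5, 6] / [2, 4] / [7];  Q = [1, 3, 5, 7] / [2, 4] / [6];  common shape = (4, 2, 1)

Row-insert the values π_1, π_2, … into P one at a time, bumping the leftmost entry strictly greater than the inserted value down to the next row. The recording tableau Q records, in position (i, j), the step at which that cell was added to P.
  Insert 2 (step 1): P = [2];  Q = [1]
  Insert 1 (step 2): P = [1] / [2];  Q = [1] / [2]
  Insert 7 (step 3): P = [1, 7] / [2];  Q = [1, 3] / [2]
  Insert 4 (step 4): P = [1, 4] / [2, 7];  Q = [1, 3] / [2, 4]
  Insert 5 (step 5): P = [1, 4, 5] / [2, 7];  Q = [1, 3, 5] / [2, 4]
  Insert 3 (step 6): P = [1, 3, 5] / [2, 4] / [7];  Q = [1, 3, 5] / [2, 4] / [6]
  Insert 6 (step 7): P = [1, 3, 5, 6] / [2, 4] / [7];  Q = [1, 3, 5, 7] / [2, 4] / [6]
Final shape: (4, 2, 1).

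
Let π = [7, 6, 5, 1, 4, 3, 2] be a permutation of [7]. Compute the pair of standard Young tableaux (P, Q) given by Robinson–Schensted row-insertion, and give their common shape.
P = [1, 2] / [3] / [4] / [5] / [6] / [7];  Q = [1, 5] / [2] / [3] / [4] / [6] / [7];  common shape = (2, 1, 1, 1, 1, 1)

Row-insert the values π_1, π_2, … into P one at a time, bumping the leftmost entry strictly greater than the inserted value down to the next row. The recording tableau Q records, in position (i, j), the step at which that cell was added to P.
  Insert 7 (step 1): P = [7];  Q = [1]
  Insert 6 (step 2): P = [6] / [7];  Q = [1] / [2]
  Insert 5 (step 3): P = [5] / [6] / [7];  Q = [1] / [2] / [3]
  Insert 1 (step 4): P = [1] / [5] / [6] / [7];  Q = [1] / [2] / [3] / [4]
  Insert 4 (step 5): P = [1, 4] / [5] / [6] / [7];  Q = [1, 5] / [2] / [3] / [4]
  Insert 3 (step 6): P = [1, 3] / [4] / [5] / [6] / [7];  Q = [1, 5] / [2] / [3] / [4] / [6]
  Insert 2 (step 7): P = [1, 2] / [3] / [4] / [5] / [6] / [7];  Q = [1, 5] / [2] / [3] / [4] / [6] / [7]
Final shape: (2, 1, 1, 1, 1, 1).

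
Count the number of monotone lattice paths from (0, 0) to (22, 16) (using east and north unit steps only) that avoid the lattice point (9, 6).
Number of paths = 16513924100

Total paths from (0, 0) to (22, 16): C(38, 22) = 22239974430. Paths through (9, 6): (paths (0, 0) → (9, 6)) × (paths (9, 6) → (22, 16)) = C(15, 9) · C(23, 13) = 5005 · 1144066 = 5726050330. Avoidance count = 22239974430 − 5726050330 = 16513924100.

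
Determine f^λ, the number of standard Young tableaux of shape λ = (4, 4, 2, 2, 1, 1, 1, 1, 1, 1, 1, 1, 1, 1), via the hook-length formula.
# SYT of shape (4, 4, 2, 2, 1, 1, 1, 1, 1, 1, 1, 1, 1, 1) = 10138590

Hook-length formula: f^λ = n! / Π hook(c), product over all cells c of the Young diagram. For λ = (4, 4, 2, 2, 1, 1, 1, 1, 1, 1, 1, 1, 1, 1), n = 22 boxes. Hook lengths by row (left-to-right, top-to-bottom): [17, 6, 3, 2]; [16, 5, 2, 1]; [13, 2]; [12, 1]; [10]; [9]; [8]; [7]; [6]; [5]; [4]; [3]; [2]; [1]. Product of hooks = 110863613952000. So f^λ = 22! / 110863613952000 = 1124000727777607680000 / 110863613952000 = 10138590.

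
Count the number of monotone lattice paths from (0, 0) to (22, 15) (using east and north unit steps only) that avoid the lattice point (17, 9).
Number of paths = 7920657660

Total paths from (0, 0) to (22, 15): C(37, 22) = 9364199760. Paths through (17, 9): (paths (0, 0) → (17, 9)) × (paths (17, 9) → (22, 15)) = C(26, 17) · C(11, 5) = 3124550 · 462 = 1443542100. Avoidance count = 9364199760 − 1443542100 = 7920657660.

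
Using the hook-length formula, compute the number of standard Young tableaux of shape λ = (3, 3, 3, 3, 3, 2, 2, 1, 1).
# SYT of shape (3, 3, 3, 3, 3, 2, 2, 1, 1) = 14284998

Hook-length formula: f^λ = n! / Π hook(c), product over all cells c of the Young diagram. For λ = (3, 3, 3, 3, 3, 2, 2, 1, 1), n = 21 boxes. Hook lengths by row (left-to-right, top-to-bottom): [11, 8, 5]; [10, 7, 4]; [9, 6, 3]; [8, 5, 2]; [7, 4, 1]; [5, 2]; [4, 1]; [2]; [1]. Product of hooks = 3576545280000. So f^λ = 21! / 3576545280000 = 51090942171709440000 / 3576545280000 = 14284998.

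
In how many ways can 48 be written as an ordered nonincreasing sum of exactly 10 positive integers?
p(48, 10 parts) = 12690

Partitions of n into exactly k parts are in bijection with partitions of n − k into at most k parts (subtract 1 from each part). So p(48, exactly 10) = p(38, parts ≤ 10). Computing via the recurrence p(m, j) = p(m, j−1) + p(m−j, j) gives 12690.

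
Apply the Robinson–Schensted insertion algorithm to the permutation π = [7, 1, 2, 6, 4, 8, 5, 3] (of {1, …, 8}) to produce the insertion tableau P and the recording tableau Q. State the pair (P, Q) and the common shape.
P = [1, 2, 3, 5] / [4, 8] / [6] / [7];  Q = [1, 3, 4, 6] / [2, 7] / [5] / [8];  common shape = (4, 2, 1, 1)

Row-insert the values π_1, π_2, … into P one at a time, bumping the leftmost entry strictly greater than the inserted value down to the next row. The recording tableau Q records, in position (i, j), the step at which that cell was added to P.
  Insert 7 (step 1): P = [7];  Q = [1]
  Insert 1 (step 2): P = [1] / [7];  Q = [1] / [2]
  Insert 2 (step 3): P = [1, 2] / [7];  Q = [1, 3] / [2]
  Insert 6 (step 4): P = [1, 2, 6] / [7];  Q = [1, 3, 4] / [2]
  Insert 4 (step 5): P = [1, 2, 4] / [6] / [7];  Q = [1, 3, 4] / [2] / [5]
  Insert 8 (step 6): P = [1, 2, 4, 8] / [6] / [7];  Q = [1, 3, 4, 6] / [2] / [5]
  Insert 5 (step 7): P = [1, 2, 4, 5] / [6, 8] / [7];  Q = [1, 3, 4, 6] / [2, 7] / [5]
  Insert 3 (step 8): P = [1, 2, 3, 5] / [4, 8] / [6] / [7];  Q = [1, 3, 4, 6] / [2, 7] / [5] / [8]
Final shape: (4, 2, 1, 1).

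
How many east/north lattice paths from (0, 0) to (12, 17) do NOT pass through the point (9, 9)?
Number of paths = 43873635

Total paths from (0, 0) to (12, 17): C(29, 12) = 51895935. Paths through (9, 9): (paths (0, 0) → (9, 9)) × (paths (9, 9) → (12, 17)) = C(18, 9) · C(11, 3) = 48620 · 165 = 8022300. Avoidance count = 51895935 − 8022300 = 43873635.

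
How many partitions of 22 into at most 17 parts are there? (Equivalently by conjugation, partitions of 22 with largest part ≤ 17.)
p(22, parts ≤ 17) = 990

Use the recurrence p(n, m) = p(n, m−1) + p(n−m, m): either the largest part is < m (count p(n, m−1)) or the largest part is exactly m (remove one copy of m, count p(n−m, m)). With p(0, ·) = 1 this gives p(22, parts ≤ 17) = 990. (By conjugating Young diagrams, this also counts partitions of 22 into at most 17 parts.)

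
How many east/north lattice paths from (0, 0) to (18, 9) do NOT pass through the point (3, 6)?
Number of paths = 4618281

Total paths from (0, 0) to (18, 9): C(27, 18) = 4686825. Paths through (3, 6): (paths (0, 0) → (3, 6)) × (paths (3, 6) → (18, 9)) = C(9, 3) · C(18, 15) = 84 · 816 = 68544. Avoidance count = 4686825 − 68544 = 4618281.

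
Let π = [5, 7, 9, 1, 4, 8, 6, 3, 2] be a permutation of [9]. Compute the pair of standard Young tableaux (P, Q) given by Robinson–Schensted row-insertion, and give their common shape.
P = [1, 2, 6] / [3, 7, 8] / [4] / [5] / [9];  Q = [1, 2, 3] / [4, 5, 6] / [7] / [8] / [9];  common shape = (3, 3, 1, 1, 1)

Row-insert the values π_1, π_2, … into P one at a time, bumping the leftmost entry strictly greater than the inserted value down to the next row. The recording tableau Q records, in position (i, j), the step at which that cell was added to P.
  Insert 5 (step 1): P = [5];  Q = [1]
  Insert 7 (step 2): P = [5, 7];  Q = [1, 2]
  Insert 9 (step 3): P = [5, 7, 9];  Q = [1, 2, 3]
  Insert 1 (step 4): P = [1, 7, 9] / [5];  Q = [1, 2, 3] / [4]
  Insert 4 (step 5): P = [1, 4, 9] / [5, 7];  Q = [1, 2, 3] / [4, 5]
  Insert 8 (step 6): P = [1, 4, 8] / [5, 7, 9];  Q = [1, 2, 3] / [4, 5, 6]
  Insert 6 (step 7): P = [1, 4, 6] / [5, 7, 8] / [9];  Q = [1, 2, 3] / [4, 5, 6] / [7]
  Insert 3 (step 8): P = [1, 3, 6] / [4, 7, 8] / [5] / [9];  Q = [1, 2, 3] / [4, 5, 6] / [7] / [8]
  Insert 2 (step 9): P = [1, 2, 6] / [3, 7, 8] / [4] / [5] / [9];  Q = [1, 2, 3] / [4, 5, 6] / [7] / [8] / [9]
Final shape: (3, 3, 1, 1, 1).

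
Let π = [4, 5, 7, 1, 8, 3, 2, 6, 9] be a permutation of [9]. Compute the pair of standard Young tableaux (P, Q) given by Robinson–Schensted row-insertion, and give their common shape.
P = [1, 2, 6, 8, 9] / [3, 5, 7] / [4];  Q = [1, 2, 3, 5, 9] / [4, 6, 8] / [7];  common shape = (5, 3, 1)

Row-insert the values π_1, π_2, … into P one at a time, bumping the leftmost entry strictly greater than the inserted value down to the next row. The recording tableau Q records, in position (i, j), the step at which that cell was added to P.
  Insert 4 (step 1): P = [4];  Q = [1]
  Insert 5 (step 2): P = [4, 5];  Q = [1, 2]
  Insert 7 (step 3): P = [4, 5, 7];  Q = [1, 2, 3]
  Insert 1 (step 4): P = [1, 5, 7] / [4];  Q = [1, 2, 3] / [4]
  Insert 8 (step 5): P = [1, 5, 7, 8] / [4];  Q = [1, 2, 3, 5] / [4]
  Insert 3 (step 6): P = [1, 3, 7, 8] / [4, 5];  Q = [1, 2, 3, 5] / [4, 6]
  Insert 2 (step 7): P = [1, 2, 7, 8] / [3, 5] / [4];  Q = [1, 2, 3, 5] / [4, 6] / [7]
  Insert 6 (step 8): P = [1, 2, 6, 8] / [3, 5, 7] / [4];  Q = [1, 2, 3, 5] / [4, 6, 8] / [7]
  Insert 9 (step 9): P = [1, 2, 6, 8, 9] / [3, 5, 7] / [4];  Q = [1, 2, 3, 5, 9] / [4, 6, 8] / [7]
Final shape: (5, 3, 1).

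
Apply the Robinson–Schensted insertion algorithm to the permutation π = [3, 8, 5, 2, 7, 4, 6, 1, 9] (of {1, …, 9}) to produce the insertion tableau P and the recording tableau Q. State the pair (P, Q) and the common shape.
P = [1, 4, 6, 9] / [2, 5, 7] / [3] / [8];  Q = [1, 2, 5, 9] / [3, 6, 7] / [4] / [8];  common shape = (4, 3, 1, 1)

Row-insert the values π_1, π_2, … into P one at a time, bumping the leftmost entry strictly greater than the inserted value down to the next row. The recording tableau Q records, in position (i, j), the step at which that cell was added to P.
  Insert 3 (step 1): P = [3];  Q = [1]
  Insert 8 (step 2): P = [3, 8];  Q = [1, 2]
  Insert 5 (step 3): P = [3, 5] / [8];  Q = [1, 2] / [3]
  Insert 2 (step 4): P = [2, 5] / [3] / [8];  Q = [1, 2] / [3] / [4]
  Insert 7 (step 5): P = [2, 5, 7] / [3] / [8];  Q = [1, 2, 5] / [3] / [4]
  Insert 4 (step 6): P = [2, 4, 7] / [3, 5] / [8];  Q = [1, 2, 5] / [3, 6] / [4]
  Insert 6 (step 7): P = [2, 4, 6] / [3, 5, 7] / [8];  Q = [1, 2, 5] / [3, 6, 7] / [4]
  Insert 1 (step 8): P = [1, 4, 6] / [2, 5, 7] / [3] / [8];  Q = [1, 2, 5] / [3, 6, 7] / [4] / [8]
  Insert 9 (step 9): P = [1, 4, 6, 9] / [2, 5, 7] / [3] / [8];  Q = [1, 2, 5, 9] / [3, 6, 7] / [4] / [8]
Final shape: (4, 3, 1, 1).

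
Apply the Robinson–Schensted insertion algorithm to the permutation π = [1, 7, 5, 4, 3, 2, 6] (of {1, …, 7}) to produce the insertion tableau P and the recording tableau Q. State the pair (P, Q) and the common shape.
P = [1, 2, 6] / [3] / [4] / [5] / [7];  Q = [1, 2, 7] / [3] / [4] / [5] / [6];  common shape = (3, 1, 1, 1, 1)

Row-insert the values π_1, π_2, … into P one at a time, bumping the leftmost entry strictly greater than the inserted value down to the next row. The recording tableau Q records, in position (i, j), the step at which that cell was added to P.
  Insert 1 (step 1): P = [1];  Q = [1]
  Insert 7 (step 2): P = [1, 7];  Q = [1, 2]
  Insert 5 (step 3): P = [1, 5] / [7];  Q = [1, 2] / [3]
  Insert 4 (step 4): P = [1, 4] / [5] / [7];  Q = [1, 2] / [3] / [4]
  Insert 3 (step 5): P = [1, 3] / [4] / [5] / [7];  Q = [1, 2] / [3] / [4] / [5]
  Insert 2 (step 6): P = [1, 2] / [3] / [4] / [5] / [7];  Q = [1, 2] / [3] / [4] / [5] / [6]
  Insert 6 (step 7): P = [1, 2, 6] / [3] / [4] / [5] / [7];  Q = [1, 2, 7] / [3] / [4] / [5] / [6]
Final shape: (3, 1, 1, 1, 1).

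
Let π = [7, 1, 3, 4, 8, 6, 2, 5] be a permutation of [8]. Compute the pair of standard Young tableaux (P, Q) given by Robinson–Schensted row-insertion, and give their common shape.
P = [1, 2, 4, 5] / [3, 6] / [7, 8];  Q = [1, 3, 4, 5] / [2, 6] / [7, 8];  common shape = (4, 2, 2)

Row-insert the values π_1, π_2, … into P one at a time, bumping the leftmost entry strictly greater than the inserted value down to the next row. The recording tableau Q records, in position (i, j), the step at which that cell was added to P.
  Insert 7 (step 1): P = [7];  Q = [1]
  Insert 1 (step 2): P = [1] / [7];  Q = [1] / [2]
  Insert 3 (step 3): P = [1, 3] / [7];  Q = [1, 3] / [2]
  Insert 4 (step 4): P = [1, 3, 4] / [7];  Q = [1, 3, 4] / [2]
  Insert 8 (step 5): P = [1, 3, 4, 8] / [7];  Q = [1, 3, 4, 5] / [2]
  Insert 6 (step 6): P = [1, 3, 4, 6] / [7, 8];  Q = [1, 3, 4, 5] / [2, 6]
  Insert 2 (step 7): P = [1, 2, 4, 6] / [3, 8] / [7];  Q = [1, 3, 4, 5] / [2, 6] / [7]
  Insert 5 (step 8): P = [1, 2, 4, 5] / [3, 6] / [7, 8];  Q = [1, 3, 4, 5] / [2, 6] / [7, 8]
Final shape: (4, 2, 2).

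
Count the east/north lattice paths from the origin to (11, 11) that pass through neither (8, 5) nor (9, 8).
Number of paths = 405704

Inclusion–exclusion. Total paths: C(22, 11) = 705432. Through P₁: C(13, 8)·C(9, 3) = 108108. Through P₂: C(17, 9)·C(5, 2) = 243100. Since P₁ is strictly southwest of P₂, a monotone path through both must visit P₁ then P₂; paths through both = C(13, 8)·C(4, 1)·C(5, 2) = 51480. Avoid both = 705432 − 108108 − 243100 + 51480 = 405704.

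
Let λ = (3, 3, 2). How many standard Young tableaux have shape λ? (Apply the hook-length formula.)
# SYT of shape (3, 3, 2) = 42

Hook-length formula: f^λ = n! / Π hook(c), product over all cells c of the Young diagram. For λ = (3, 3, 2), n = 8 boxes. Hook lengths by row (left-to-right, top-to-bottom): [5, 4, 2]; [4, 3, 1]; [2, 1]. Product of hooks = 960. So f^λ = 8! / 960 = 40320 / 960 = 42.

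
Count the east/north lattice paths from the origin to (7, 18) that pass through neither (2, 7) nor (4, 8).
Number of paths = 212770

Inclusion–exclusion. Total paths: C(25, 7) = 480700. Through P₁: C(9, 2)·C(16, 5) = 157248. Through P₂: C(12, 4)·C(13, 3) = 141570. Since P₁ is strictly southwest of P₂, a monotone path through both must visit P₁ then P₂; paths through both = C(9, 2)·C(3, 2)·C(13, 3) = 30888. Avoid both = 480700 − 157248 − 141570 + 30888 = 212770.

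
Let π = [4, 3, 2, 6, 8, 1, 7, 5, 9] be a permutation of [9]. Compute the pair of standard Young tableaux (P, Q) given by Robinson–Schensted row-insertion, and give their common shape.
P = [1, 5, 7, 9] / [2, 6] / [3, 8] / [4];  Q = [1, 4, 5, 9] / [2, 7] / [3, 8] / [6];  common shape = (4, 2, 2, 1)

Row-insert the values π_1, π_2, … into P one at a time, bumping the leftmost entry strictly greater than the inserted value down to the next row. The recording tableau Q records, in position (i, j), the step at which that cell was added to P.
  Insert 4 (step 1): P = [4];  Q = [1]
  Insert 3 (step 2): P = [3] / [4];  Q = [1] / [2]
  Insert 2 (step 3): P = [2] / [3] / [4];  Q = [1] / [2] / [3]
  Insert 6 (step 4): P = [2, 6] / [3] / [4];  Q = [1, 4] / [2] / [3]
  Insert 8 (step 5): P = [2, 6, 8] / [3] / [4];  Q = [1, 4, 5] / [2] / [3]
  Insert 1 (step 6): P = [1, 6, 8] / [2] / [3] / [4];  Q = [1, 4, 5] / [2] / [3] / [6]
  Insert 7 (step 7): P = [1, 6, 7] / [2, 8] / [3] / [4];  Q = [1, 4, 5] / [2, 7] / [3] / [6]
  Insert 5 (step 8): P = [1, 5, 7] / [2, 6] / [3, 8] / [4];  Q = [1, 4, 5] / [2, 7] / [3, 8] / [6]
  Insert 9 (step 9): P = [1, 5, 7, 9] / [2, 6] / [3, 8] / [4];  Q = [1, 4, 5, 9] / [2, 7] / [3, 8] / [6]
Final shape: (4, 2, 2, 1).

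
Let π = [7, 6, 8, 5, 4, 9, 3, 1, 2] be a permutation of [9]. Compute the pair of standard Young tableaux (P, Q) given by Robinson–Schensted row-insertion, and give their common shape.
P = [1, 2, 9] / [3, 8] / [4] / [5] / [6] / [7];  Q = [1, 3, 6] / [2, 9] / [4] / [5] / [7] / [8];  common shape = (3, 2, 1, 1, 1, 1)

Row-insert the values π_1, π_2, … into P one at a time, bumping the leftmost entry strictly greater than the inserted value down to the next row. The recording tableau Q records, in position (i, j), the step at which that cell was added to P.
  Insert 7 (step 1): P = [7];  Q = [1]
  Insert 6 (step 2): P = [6] / [7];  Q = [1] / [2]
  Insert 8 (step 3): P = [6, 8] / [7];  Q = [1, 3] / [2]
  Insert 5 (step 4): P = [5, 8] / [6] / [7];  Q = [1, 3] / [2] / [4]
  Insert 4 (step 5): P = [4, 8] / [5] / [6] / [7];  Q = [1, 3] / [2] / [4] / [5]
  Insert 9 (step 6): P = [4, 8, 9] / [5] / [6] / [7];  Q = [1, 3, 6] / [2] / [4] / [5]
  Insert 3 (step 7): P = [3, 8, 9] / [4] / [5] / [6] / [7];  Q = [1, 3, 6] / [2] / [4] / [5] / [7]
  Insert 1 (step 8): P = [1, 8, 9] / [3] / [4] / [5] / [6] / [7];  Q = [1, 3, 6] / [2] / [4] / [5] / [7] / [8]
  Insert 2 (step 9): P = [1, 2, 9] / [3, 8] / [4] / [5] / [6] / [7];  Q = [1, 3, 6] / [2, 9] / [4] / [5] / [7] / [8]
Final shape: (3, 2, 1, 1, 1, 1).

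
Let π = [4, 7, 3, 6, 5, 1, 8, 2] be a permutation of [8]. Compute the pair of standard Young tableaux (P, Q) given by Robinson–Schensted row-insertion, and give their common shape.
P = [1, 2, 8] / [3, 5] / [4, 6] / [7];  Q = [1, 2, 7] / [3, 4] / [5, 8] / [6];  common shape = (3, 2, 2, 1)

Row-insert the values π_1, π_2, … into P one at a time, bumping the leftmost entry strictly greater than the inserted value down to the next row. The recording tableau Q records, in position (i, j), the step at which that cell was added to P.
  Insert 4 (step 1): P = [4];  Q = [1]
  Insert 7 (step 2): P = [4, 7];  Q = [1, 2]
  Insert 3 (step 3): P = [3, 7] / [4];  Q = [1, 2] / [3]
  Insert 6 (step 4): P = [3, 6] / [4, 7];  Q = [1, 2] / [3, 4]
  Insert 5 (step 5): P = [3, 5] / [4, 6] / [7];  Q = [1, 2] / [3, 4] / [5]
  Insert 1 (step 6): P = [1, 5] / [3, 6] / [4] / [7];  Q = [1, 2] / [3, 4] / [5] / [6]
  Insert 8 (step 7): P = [1, 5, 8] / [3, 6] / [4] / [7];  Q = [1, 2, 7] / [3, 4] / [5] / [6]
  Insert 2 (step 8): P = [1, 2, 8] / [3, 5] / [4, 6] / [7];  Q = [1, 2, 7] / [3, 4] / [5, 8] / [6]
Final shape: (3, 2, 2, 1).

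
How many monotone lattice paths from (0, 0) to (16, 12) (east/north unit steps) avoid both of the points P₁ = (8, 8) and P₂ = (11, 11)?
Number of paths = 21362913

Inclusion–exclusion. Total paths: C(28, 16) = 30421755. Through P₁: C(16, 8)·C(12, 8) = 6370650. Through P₂: C(22, 11)·C(6, 5) = 4232592. Since P₁ is strictly southwest of P₂, a monotone path through both must visit P₁ then P₂; paths through both = C(16, 8)·C(6, 3)·C(6, 5) = 1544400. Avoid both = 30421755 − 6370650 − 4232592 + 1544400 = 21362913.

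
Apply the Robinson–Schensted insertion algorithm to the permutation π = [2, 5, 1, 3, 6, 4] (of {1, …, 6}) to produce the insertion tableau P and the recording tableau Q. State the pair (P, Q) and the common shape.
P = [1, 3, 4] / [2, 5, 6];  Q = [1, 2, 5] / [3, 4, 6];  common shape = (3, 3)

Row-insert the values π_1, π_2, … into P one at a time, bumping the leftmost entry strictly greater than the inserted value down to the next row. The recording tableau Q records, in position (i, j), the step at which that cell was added to P.
  Insert 2 (step 1): P = [2];  Q = [1]
  Insert 5 (step 2): P = [2, 5];  Q = [1, 2]
  Insert 1 (step 3): P = [1, 5] / [2];  Q = [1, 2] / [3]
  Insert 3 (step 4): P = [1, 3] / [2, 5];  Q = [1, 2] / [3, 4]
  Insert 6 (step 5): P = [1, 3, 6] / [2, 5];  Q = [1, 2, 5] / [3, 4]
  Insert 4 (step 6): P = [1, 3, 4] / [2, 5, 6];  Q = [1, 2, 5] / [3, 4, 6]
Final shape: (3, 3).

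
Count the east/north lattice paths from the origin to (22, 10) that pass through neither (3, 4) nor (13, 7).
Number of paths = 43461540

Inclusion–exclusion. Total paths: C(32, 22) = 64512240. Through P₁: C(7, 3)·C(25, 19) = 6198500. Through P₂: C(20, 13)·C(12, 9) = 17054400. Since P₁ is strictly southwest of P₂, a monotone path through both must visit P₁ then P₂; paths through both = C(7, 3)·C(13, 10)·C(12, 9) = 2202200. Avoid both = 64512240 − 6198500 − 17054400 + 2202200 = 43461540.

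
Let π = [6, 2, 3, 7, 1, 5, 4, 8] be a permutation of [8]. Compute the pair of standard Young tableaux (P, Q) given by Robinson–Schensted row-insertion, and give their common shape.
P = [1, 3, 4, 8] / [2, 5] / [6, 7];  Q = [1, 3, 4, 8] / [2, 6] / [5, 7];  common shape = (4, 2, 2)

Row-insert the values π_1, π_2, … into P one at a time, bumping the leftmost entry strictly greater than the inserted value down to the next row. The recording tableau Q records, in position (i, j), the step at which that cell was added to P.
  Insert 6 (step 1): P = [6];  Q = [1]
  Insert 2 (step 2): P = [2] / [6];  Q = [1] / [2]
  Insert 3 (step 3): P = [2, 3] / [6];  Q = [1, 3] / [2]
  Insert 7 (step 4): P = [2, 3, 7] / [6];  Q = [1, 3, 4] / [2]
  Insert 1 (step 5): P = [1, 3, 7] / [2] / [6];  Q = [1, 3, 4] / [2] / [5]
  Insert 5 (step 6): P = [1, 3, 5] / [2, 7] / [6];  Q = [1, 3, 4] / [2, 6] / [5]
  Insert 4 (step 7): P = [1, 3, 4] / [2, 5] / [6, 7];  Q = [1, 3, 4] / [2, 6] / [5, 7]
  Insert 8 (step 8): P = [1, 3, 4, 8] / [2, 5] / [6, 7];  Q = [1, 3, 4, 8] / [2, 6] / [5, 7]
Final shape: (4, 2, 2).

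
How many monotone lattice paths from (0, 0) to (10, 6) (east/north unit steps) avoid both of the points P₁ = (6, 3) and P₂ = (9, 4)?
Number of paths = 3931

Inclusion–exclusion. Total paths: C(16, 10) = 8008. Through P₁: C(9, 6)·C(7, 4) = 2940. Through P₂: C(13, 9)·C(3, 1) = 2145. Since P₁ is strictly southwest of P₂, a monotone path through both must visit P₁ then P₂; paths through both = C(9, 6)·C(4, 3)·C(3, 1) = 1008. Avoid both = 8008 − 2940 − 2145 + 1008 = 3931.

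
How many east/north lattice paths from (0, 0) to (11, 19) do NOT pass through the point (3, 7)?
Number of paths = 39510900

Total paths from (0, 0) to (11, 19): C(30, 11) = 54627300. Paths through (3, 7): (paths (0, 0) → (3, 7)) × (paths (3, 7) → (11, 19)) = C(10, 3) · C(20, 8) = 120 · 125970 = 15116400. Avoidance count = 54627300 − 15116400 = 39510900.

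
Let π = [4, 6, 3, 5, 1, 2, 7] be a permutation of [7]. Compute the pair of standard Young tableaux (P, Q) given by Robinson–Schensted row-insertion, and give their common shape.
P = [1, 2, 7] / [3, 5] / [4, 6];  Q = [1, 2, 7] / [3, 4] / [5, 6];  common shape = (3, 2, 2)

Row-insert the values π_1, π_2, … into P one at a time, bumping the leftmost entry strictly greater than the inserted value down to the next row. The recording tableau Q records, in position (i, j), the step at which that cell was added to P.
  Insert 4 (step 1): P = [4];  Q = [1]
  Insert 6 (step 2): P = [4, 6];  Q = [1, 2]
  Insert 3 (step 3): P = [3, 6] / [4];  Q = [1, 2] / [3]
  Insert 5 (step 4): P = [3, 5] / [4, 6];  Q = [1, 2] / [3, 4]
  Insert 1 (step 5): P = [1, 5] / [3, 6] / [4];  Q = [1, 2] / [3, 4] / [5]
  Insert 2 (step 6): P = [1, 2] / [3, 5] / [4, 6];  Q = [1, 2] / [3, 4] / [5, 6]
  Insert 7 (step 7): P = [1, 2, 7] / [3, 5] / [4, 6];  Q = [1, 2, 7] / [3, 4] / [5, 6]
Final shape: (3, 2, 2).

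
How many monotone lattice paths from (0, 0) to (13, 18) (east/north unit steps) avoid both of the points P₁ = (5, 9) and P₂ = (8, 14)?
Number of paths = 131419547

Inclusion–exclusion. Total paths: C(31, 13) = 206253075. Through P₁: C(14, 5)·C(17, 8) = 48668620. Through P₂: C(22, 8)·C(9, 5) = 40291020. Since P₁ is strictly southwest of P₂, a monotone path through both must visit P₁ then P₂; paths through both = C(14, 5)·C(8, 3)·C(9, 5) = 14126112. Avoid both = 206253075 − 48668620 − 40291020 + 14126112 = 131419547.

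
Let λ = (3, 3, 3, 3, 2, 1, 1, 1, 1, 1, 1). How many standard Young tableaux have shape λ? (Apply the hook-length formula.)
# SYT of shape (3, 3, 3, 3, 2, 1, 1, 1, 1, 1, 1) = 2848860

Hook-length formula: f^λ = n! / Π hook(c), product over all cells c of the Young diagram. For λ = (3, 3, 3, 3, 2, 1, 1, 1, 1, 1, 1), n = 20 boxes. Hook lengths by row (left-to-right, top-to-bottom): [13, 6, 4]; [12, 5, 3]; [11, 4, 2]; [10, 3, 1]; [8, 1]; [6]; [5]; [4]; [3]; [2]; [1]. Product of hooks = 853991424000. So f^λ = 20! / 853991424000 = 2432902008176640000 / 853991424000 = 2848860.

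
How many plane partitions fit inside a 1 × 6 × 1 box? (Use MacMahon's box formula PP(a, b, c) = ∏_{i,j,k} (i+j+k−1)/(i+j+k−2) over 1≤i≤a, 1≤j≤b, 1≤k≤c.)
PP(1, 6, 1) = 7

Evaluate the triple product over i = 1..1, j = 1..6, k = 1..1. The factors are (2/1) · (3/2) · (4/3) · (5/4) · (6/5) · (7/6). The numerators and denominators telescope so the product is an integer; carrying out the multiplication exactly gives PP(1, 6, 1) = 7.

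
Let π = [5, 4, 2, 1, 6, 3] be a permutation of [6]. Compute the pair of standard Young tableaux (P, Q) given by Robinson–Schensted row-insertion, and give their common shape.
P = [1, 3] / [2, 6] / [4] / [5];  Q = [1, 5] / [2, 6] / [3] / [4];  common shape = (2, 2, 1, 1)

Row-insert the values π_1, π_2, … into P one at a time, bumping the leftmost entry strictly greater than the inserted value down to the next row. The recording tableau Q records, in position (i, j), the step at which that cell was added to P.
  Insert 5 (step 1): P = [5];  Q = [1]
  Insert 4 (step 2): P = [4] / [5];  Q = [1] / [2]
  Insert 2 (step 3): P = [2] / [4] / [5];  Q = [1] / [2] / [3]
  Insert 1 (step 4): P = [1] / [2] / [4] / [5];  Q = [1] / [2] / [3] / [4]
  Insert 6 (step 5): P = [1, 6] / [2] / [4] / [5];  Q = [1, 5] / [2] / [3] / [4]
  Insert 3 (step 6): P = [1, 3] / [2, 6] / [4] / [5];  Q = [1, 5] / [2, 6] / [3] / [4]
Final shape: (2, 2, 1, 1).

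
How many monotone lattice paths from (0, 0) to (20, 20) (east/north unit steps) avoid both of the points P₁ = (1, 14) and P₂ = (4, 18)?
Number of paths = 137842833450

Inclusion–exclusion. Total paths: C(40, 20) = 137846528820. Through P₁: C(15, 1)·C(25, 19) = 2656500. Through P₂: C(22, 4)·C(18, 16) = 1119195. Since P₁ is strictly southwest of P₂, a monotone path through both must visit P₁ then P₂; paths through both = C(15, 1)·C(7, 3)·C(18, 16) = 80325. Avoid both = 137846528820 − 2656500 − 1119195 + 80325 = 137842833450.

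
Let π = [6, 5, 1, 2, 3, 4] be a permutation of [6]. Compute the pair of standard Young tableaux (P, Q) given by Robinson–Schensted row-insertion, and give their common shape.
P = [1, 2, 3, 4] / [5] / [6];  Q = [1, 4, 5, 6] / [2] / [3];  common shape = (4, 1, 1)

Row-insert the values π_1, π_2, … into P one at a time, bumping the leftmost entry strictly greater than the inserted value down to the next row. The recording tableau Q records, in position (i, j), the step at which that cell was added to P.
  Insert 6 (step 1): P = [6];  Q = [1]
  Insert 5 (step 2): P = [5] / [6];  Q = [1] / [2]
  Insert 1 (step 3): P = [1] / [5] / [6];  Q = [1] / [2] / [3]
  Insert 2 (step 4): P = [1, 2] / [5] / [6];  Q = [1, 4] / [2] / [3]
  Insert 3 (step 5): P = [1, 2, 3] / [5] / [6];  Q = [1, 4, 5] / [2] / [3]
  Insert 4 (step 6): P = [1, 2, 3, 4] / [5] / [6];  Q = [1, 4, 5, 6] / [2] / [3]
Final shape: (4, 1, 1).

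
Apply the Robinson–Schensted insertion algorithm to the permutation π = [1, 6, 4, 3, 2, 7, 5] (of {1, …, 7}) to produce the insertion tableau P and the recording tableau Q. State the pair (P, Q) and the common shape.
P = [1, 2, 5] / [3, 7] / [4] / [6];  Q = [1, 2, 6] / [3, 7] / [4] / [5];  common shape = (3, 2, 1, 1)

Row-insert the values π_1, π_2, … into P one at a time, bumping the leftmost entry strictly greater than the inserted value down to the next row. The recording tableau Q records, in position (i, j), the step at which that cell was added to P.
  Insert 1 (step 1): P = [1];  Q = [1]
  Insert 6 (step 2): P = [1, 6];  Q = [1, 2]
  Insert 4 (step 3): P = [1, 4] / [6];  Q = [1, 2] / [3]
  Insert 3 (step 4): P = [1, 3] / [4] / [6];  Q = [1, 2] / [3] / [4]
  Insert 2 (step 5): P = [1, 2] / [3] / [4] / [6];  Q = [1, 2] / [3] / [4] / [5]
  Insert 7 (step 6): P = [1, 2, 7] / [3] / [4] / [6];  Q = [1, 2, 6] / [3] / [4] / [5]
  Insert 5 (step 7): P = [1, 2, 5] / [3, 7] / [4] / [6];  Q = [1, 2, 6] / [3, 7] / [4] / [5]
Final shape: (3, 2, 1, 1).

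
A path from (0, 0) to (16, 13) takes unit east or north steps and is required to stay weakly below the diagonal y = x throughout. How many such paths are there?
Number of paths = 15967980

By the reflection principle (André's argument), the number of monotone paths to (16, 13) with n ≤ m that never go above y = x is C(29, 16) − C(29, 17) = 67863915 − 51895935 = 15967980.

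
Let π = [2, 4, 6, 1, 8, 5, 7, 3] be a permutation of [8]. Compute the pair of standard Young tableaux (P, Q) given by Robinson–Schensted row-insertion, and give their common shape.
P = [1, 3, 5, 7] / [2, 4, 8] / [6];  Q = [1, 2, 3, 5] / [4, 6, 7] / [8];  common shape = (4, 3, 1)

Row-insert the values π_1, π_2, … into P one at a time, bumping the leftmost entry strictly greater than the inserted value down to the next row. The recording tableau Q records, in position (i, j), the step at which that cell was added to P.
  Insert 2 (step 1): P = [2];  Q = [1]
  Insert 4 (step 2): P = [2, 4];  Q = [1, 2]
  Insert 6 (step 3): P = [2, 4, 6];  Q = [1, 2, 3]
  Insert 1 (step 4): P = [1, 4, 6] / [2];  Q = [1, 2, 3] / [4]
  Insert 8 (step 5): P = [1, 4, 6, 8] / [2];  Q = [1, 2, 3, 5] / [4]
  Insert 5 (step 6): P = [1, 4, 5, 8] / [2, 6];  Q = [1, 2, 3, 5] / [4, 6]
  Insert 7 (step 7): P = [1, 4, 5, 7] / [2, 6, 8];  Q = [1, 2, 3, 5] / [4, 6, 7]
  Insert 3 (step 8): P = [1, 3, 5, 7] / [2, 4, 8] / [6];  Q = [1, 2, 3, 5] / [4, 6, 7] / [8]
Final shape: (4, 3, 1).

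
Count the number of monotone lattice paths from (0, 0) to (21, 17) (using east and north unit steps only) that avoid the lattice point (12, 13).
Number of paths = 25062928880

Total paths from (0, 0) to (21, 17): C(38, 21) = 28781143380. Paths through (12, 13): (paths (0, 0) → (12, 13)) × (paths (12, 13) → (21, 17)) = C(25, 12) · C(13, 9) = 5200300 · 715 = 3718214500. Avoidance count = 28781143380 − 3718214500 = 25062928880.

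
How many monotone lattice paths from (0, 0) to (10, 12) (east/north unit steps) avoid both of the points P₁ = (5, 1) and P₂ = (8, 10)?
Number of paths = 365810

Inclusion–exclusion. Total paths: C(22, 10) = 646646. Through P₁: C(6, 5)·C(16, 5) = 26208. Through P₂: C(18, 8)·C(4, 2) = 262548. Since P₁ is strictly southwest of P₂, a monotone path through both must visit P₁ then P₂; paths through both = C(6, 5)·C(12, 3)·C(4, 2) = 7920. Avoid both = 646646 − 26208 − 262548 + 7920 = 365810.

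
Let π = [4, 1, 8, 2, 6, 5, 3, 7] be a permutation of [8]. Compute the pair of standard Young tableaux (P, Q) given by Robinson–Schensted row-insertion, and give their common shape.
P = [1, 2, 3, 7] / [4, 5] / [6] / [8];  Q = [1, 3, 5, 8] / [2, 4] / [6] / [7];  common shape = (4, 2, 1, 1)

Row-insert the values π_1, π_2, … into P one at a time, bumping the leftmost entry strictly greater than the inserted value down to the next row. The recording tableau Q records, in position (i, j), the step at which that cell was added to P.
  Insert 4 (step 1): P = [4];  Q = [1]
  Insert 1 (step 2): P = [1] / [4];  Q = [1] / [2]
  Insert 8 (step 3): P = [1, 8] / [4];  Q = [1, 3] / [2]
  Insert 2 (step 4): P = [1, 2] / [4, 8];  Q = [1, 3] / [2, 4]
  Insert 6 (step 5): P = [1, 2, 6] / [4, 8];  Q = [1, 3, 5] / [2, 4]
  Insert 5 (step 6): P = [1, 2, 5] / [4, 6] / [8];  Q = [1, 3, 5] / [2, 4] / [6]
  Insert 3 (step 7): P = [1, 2, 3] / [4, 5] / [6] / [8];  Q = [1, 3, 5] / [2, 4] / [6] / [7]
  Insert 7 (step 8): P = [1, 2, 3, 7] / [4, 5] / [6] / [8];  Q = [1, 3, 5, 8] / [2, 4] / [6] / [7]
Final shape: (4, 2, 1, 1).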